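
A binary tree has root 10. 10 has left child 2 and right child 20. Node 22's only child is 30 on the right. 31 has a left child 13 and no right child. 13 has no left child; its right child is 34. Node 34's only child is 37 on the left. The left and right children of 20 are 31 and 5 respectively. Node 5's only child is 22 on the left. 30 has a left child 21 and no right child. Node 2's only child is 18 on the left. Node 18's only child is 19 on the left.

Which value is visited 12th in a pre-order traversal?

30

Pre-order visits the node, then its left subtree, then its right subtree.
Visit 10.
At 10: go left to 2.
  Visit 2.
  At 2: go left to 18.
    Visit 18.
    At 18: go left to 19.
      19 is a leaf — visit 19.
    At 18: no right child.
  At 2: no right child.
At 10: go right to 20.
  Visit 20.
  At 20: go left to 31.
    Visit 31.
    At 31: go left to 13.
      Visit 13.
      At 13: no left child.
      At 13: go right to 34.
        Visit 34.
        At 34: go left to 37.
          37 is a leaf — visit 37.
        At 34: no right child.
    At 31: no right child.
  At 20: go right to 5.
    Visit 5.
    At 5: go left to 22.
      Visit 22.
      At 22: no left child.
      At 22: go right to 30.
        Visit 30.
        At 30: go left to 21.
          21 is a leaf — visit 21.
        At 30: no right child.
    At 5: no right child.
Full pre-order sequence: 10, 2, 18, 19, 20, 31, 13, 34, 37, 5, 22, 30, 21.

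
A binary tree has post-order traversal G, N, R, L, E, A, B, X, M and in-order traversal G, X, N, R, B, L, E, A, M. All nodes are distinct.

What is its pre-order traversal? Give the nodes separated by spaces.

M X G B R N A E L

The last element of post-order is the root; it splits in-order into left and right subtrees.
Root M: left subtree has 8 nodes {G, X, N, R, B, L, E, A}, right has 0 { }.
  Root X: left subtree has 1 node {G}, right has 6 {N, R, B, L, E, A}.
    Root B: left subtree has 2 nodes {N, R}, right has 3 {L, E, A}.
      Root R: left subtree has 1 node {N}, right has 0 { }.
      Root A: left subtree has 2 nodes {L, E}, right has 0 { }.
        Root E: left subtree has 1 node {L}, right has 0 { }.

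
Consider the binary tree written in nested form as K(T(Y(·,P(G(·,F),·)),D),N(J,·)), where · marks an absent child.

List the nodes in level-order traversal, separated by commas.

Level-order visits nodes level by level from the root, left to right within each level.
Level 0: K
Level 1: T, N
Level 2: Y, D, J
Level 3: P
Level 4: G
Level 5: F

K, T, N, Y, D, J, P, G, F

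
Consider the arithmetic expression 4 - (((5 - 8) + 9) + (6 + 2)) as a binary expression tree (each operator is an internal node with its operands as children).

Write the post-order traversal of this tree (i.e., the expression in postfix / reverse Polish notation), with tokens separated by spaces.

Post-order on an expression tree gives postfix notation: for each operator, emit left operand, right operand, then the operator.

4 5 8 - 9 + 6 2 + + -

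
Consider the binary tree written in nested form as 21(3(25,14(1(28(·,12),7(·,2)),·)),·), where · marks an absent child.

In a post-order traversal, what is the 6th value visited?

1

Post-order visits the left subtree, then the right subtree, then the node.
At 21: go left to 3.
  At 3: go left to 25.
    25 is a leaf — visit 25.
  At 3: go right to 14.
    At 14: go left to 1.
      At 1: go left to 28.
        At 28: no left child.
        At 28: go right to 12.
          12 is a leaf — visit 12.
        Visit 28.
      At 1: go right to 7.
        At 7: no left child.
        At 7: go right to 2.
          2 is a leaf — visit 2.
        Visit 7.
      Visit 1.
    At 14: no right child.
    Visit 14.
  Visit 3.
At 21: no right child.
Visit 21.
Full post-order sequence: 25, 12, 28, 2, 7, 1, 14, 3, 21.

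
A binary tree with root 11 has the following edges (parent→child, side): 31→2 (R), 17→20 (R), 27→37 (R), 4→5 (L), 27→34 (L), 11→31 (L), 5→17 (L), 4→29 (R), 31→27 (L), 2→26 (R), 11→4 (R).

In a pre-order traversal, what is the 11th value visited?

Pre-order visits the node, then its left subtree, then its right subtree.
Visit 11.
At 11: go left to 31.
  Visit 31.
  At 31: go left to 27.
    Visit 27.
    At 27: go left to 34.
      34 is a leaf — visit 34.
    At 27: go right to 37.
      37 is a leaf — visit 37.
  At 31: go right to 2.
    Visit 2.
    At 2: no left child.
    At 2: go right to 26.
      26 is a leaf — visit 26.
At 11: go right to 4.
  Visit 4.
  At 4: go left to 5.
    Visit 5.
    At 5: go left to 17.
      Visit 17.
      At 17: no left child.
      At 17: go right to 20.
        20 is a leaf — visit 20.
    At 5: no right child.
  At 4: go right to 29.
    29 is a leaf — visit 29.
Full pre-order sequence: 11, 31, 27, 34, 37, 2, 26, 4, 5, 17, 20, 29.

20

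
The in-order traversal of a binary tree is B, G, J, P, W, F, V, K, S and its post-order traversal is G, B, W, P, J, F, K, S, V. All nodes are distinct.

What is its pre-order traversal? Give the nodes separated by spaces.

The last element of post-order is the root; it splits in-order into left and right subtrees.
Root V: left subtree has 6 nodes {B, G, J, P, W, F}, right has 2 {K, S}.
  Root F: left subtree has 5 nodes {B, G, J, P, W}, right has 0 { }.
    Root J: left subtree has 2 nodes {B, G}, right has 2 {P, W}.
      Root B: left subtree has 0 nodes { }, right has 1 {G}.
      Root P: left subtree has 0 nodes { }, right has 1 {W}.
  Root S: left subtree has 1 node {K}, right has 0 { }.

V F J B G P W S K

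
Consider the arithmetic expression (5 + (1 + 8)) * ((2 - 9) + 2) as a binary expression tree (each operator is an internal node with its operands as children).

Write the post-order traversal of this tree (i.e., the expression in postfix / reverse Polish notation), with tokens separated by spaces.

Post-order on an expression tree gives postfix notation: for each operator, emit left operand, right operand, then the operator.

5 1 8 + + 2 9 - 2 + *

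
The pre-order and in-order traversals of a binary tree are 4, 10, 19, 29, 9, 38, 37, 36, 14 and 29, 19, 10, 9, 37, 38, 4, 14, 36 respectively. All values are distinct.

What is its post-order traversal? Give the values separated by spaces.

The first element of pre-order is the root; it splits in-order into left and right subtrees.
Root 4: left subtree has 6 nodes {29, 19, 10, 9, 37, 38}, right has 2 {14, 36}.
  Root 10: left subtree has 2 nodes {29, 19}, right has 3 {9, 37, 38}.
    Root 19: left subtree has 1 node {29}, right has 0 { }.
    Root 9: left subtree has 0 nodes { }, right has 2 {37, 38}.
      Root 38: left subtree has 1 node {37}, right has 0 { }.
  Root 36: left subtree has 1 node {14}, right has 0 { }.

29 19 37 38 9 10 14 36 4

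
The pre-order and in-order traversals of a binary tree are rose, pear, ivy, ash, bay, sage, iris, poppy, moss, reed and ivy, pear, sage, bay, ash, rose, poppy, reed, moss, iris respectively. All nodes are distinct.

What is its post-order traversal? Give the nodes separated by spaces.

The first element of pre-order is the root; it splits in-order into left and right subtrees.
Root rose: left subtree has 5 nodes {ivy, pear, sage, bay, ash}, right has 4 {poppy, reed, moss, iris}.
  Root pear: left subtree has 1 node {ivy}, right has 3 {sage, bay, ash}.
    Root ash: left subtree has 2 nodes {sage, bay}, right has 0 { }.
      Root bay: left subtree has 1 node {sage}, right has 0 { }.
  Root iris: left subtree has 3 nodes {poppy, reed, moss}, right has 0 { }.
    Root poppy: left subtree has 0 nodes { }, right has 2 {reed, moss}.
      Root moss: left subtree has 1 node {reed}, right has 0 { }.

ivy sage bay ash pear reed moss poppy iris rose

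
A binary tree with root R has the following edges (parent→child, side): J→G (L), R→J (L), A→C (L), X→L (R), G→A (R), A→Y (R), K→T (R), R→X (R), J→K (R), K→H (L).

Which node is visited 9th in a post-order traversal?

L

Post-order visits the left subtree, then the right subtree, then the node.
At R: go left to J.
  At J: go left to G.
    At G: no left child.
    At G: go right to A.
      At A: go left to C.
        C is a leaf — visit C.
      At A: go right to Y.
        Y is a leaf — visit Y.
      Visit A.
    Visit G.
  At J: go right to K.
    At K: go left to H.
      H is a leaf — visit H.
    At K: go right to T.
      T is a leaf — visit T.
    Visit K.
  Visit J.
At R: go right to X.
  At X: no left child.
  At X: go right to L.
    L is a leaf — visit L.
  Visit X.
Visit R.
Full post-order sequence: C, Y, A, G, H, T, K, J, L, X, R.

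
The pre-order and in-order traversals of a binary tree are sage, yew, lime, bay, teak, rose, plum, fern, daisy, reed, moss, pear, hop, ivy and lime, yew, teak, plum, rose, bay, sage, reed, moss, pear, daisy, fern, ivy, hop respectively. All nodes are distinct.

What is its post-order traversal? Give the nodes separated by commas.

The first element of pre-order is the root; it splits in-order into left and right subtrees.
Root sage: left subtree has 6 nodes {lime, yew, teak, plum, rose, bay}, right has 7 {reed, moss, pear, daisy, fern, ivy, hop}.
  Root yew: left subtree has 1 node {lime}, right has 4 {teak, plum, rose, bay}.
    Root bay: left subtree has 3 nodes {teak, plum, rose}, right has 0 { }.
      Root teak: left subtree has 0 nodes { }, right has 2 {plum, rose}.
        Root rose: left subtree has 1 node {plum}, right has 0 { }.
  Root fern: left subtree has 4 nodes {reed, moss, pear, daisy}, right has 2 {ivy, hop}.
    Root daisy: left subtree has 3 nodes {reed, moss, pear}, right has 0 { }.
      Root reed: left subtree has 0 nodes { }, right has 2 {moss, pear}.
        Root moss: left subtree has 0 nodes { }, right has 1 {pear}.
    Root hop: left subtree has 1 node {ivy}, right has 0 { }.

lime, plum, rose, teak, bay, yew, pear, moss, reed, daisy, ivy, hop, fern, sage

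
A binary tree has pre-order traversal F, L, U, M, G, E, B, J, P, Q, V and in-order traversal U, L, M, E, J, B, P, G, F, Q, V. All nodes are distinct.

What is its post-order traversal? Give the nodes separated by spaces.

U J P B E G M L V Q F

The first element of pre-order is the root; it splits in-order into left and right subtrees.
Root F: left subtree has 8 nodes {U, L, M, E, J, B, P, G}, right has 2 {Q, V}.
  Root L: left subtree has 1 node {U}, right has 6 {M, E, J, B, P, G}.
    Root M: left subtree has 0 nodes { }, right has 5 {E, J, B, P, G}.
      Root G: left subtree has 4 nodes {E, J, B, P}, right has 0 { }.
        Root E: left subtree has 0 nodes { }, right has 3 {J, B, P}.
          Root B: left subtree has 1 node {J}, right has 1 {P}.
  Root Q: left subtree has 0 nodes { }, right has 1 {V}.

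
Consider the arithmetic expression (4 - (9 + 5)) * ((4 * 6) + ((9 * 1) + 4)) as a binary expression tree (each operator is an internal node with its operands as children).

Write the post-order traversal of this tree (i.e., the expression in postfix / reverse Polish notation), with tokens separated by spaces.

4 9 5 + - 4 6 * 9 1 * 4 + + *

Post-order on an expression tree gives postfix notation: for each operator, emit left operand, right operand, then the operator.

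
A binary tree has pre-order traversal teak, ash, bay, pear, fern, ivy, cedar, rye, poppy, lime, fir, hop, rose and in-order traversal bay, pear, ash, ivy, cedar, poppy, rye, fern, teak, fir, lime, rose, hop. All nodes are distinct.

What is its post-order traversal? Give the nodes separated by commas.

The first element of pre-order is the root; it splits in-order into left and right subtrees.
Root teak: left subtree has 8 nodes {bay, pear, ash, ivy, cedar, poppy, rye, fern}, right has 4 {fir, lime, rose, hop}.
  Root ash: left subtree has 2 nodes {bay, pear}, right has 5 {ivy, cedar, poppy, rye, fern}.
    Root bay: left subtree has 0 nodes { }, right has 1 {pear}.
    Root fern: left subtree has 4 nodes {ivy, cedar, poppy, rye}, right has 0 { }.
      Root ivy: left subtree has 0 nodes { }, right has 3 {cedar, poppy, rye}.
        Root cedar: left subtree has 0 nodes { }, right has 2 {poppy, rye}.
          Root rye: left subtree has 1 node {poppy}, right has 0 { }.
  Root lime: left subtree has 1 node {fir}, right has 2 {rose, hop}.
    Root hop: left subtree has 1 node {rose}, right has 0 { }.

pear, bay, poppy, rye, cedar, ivy, fern, ash, fir, rose, hop, lime, teak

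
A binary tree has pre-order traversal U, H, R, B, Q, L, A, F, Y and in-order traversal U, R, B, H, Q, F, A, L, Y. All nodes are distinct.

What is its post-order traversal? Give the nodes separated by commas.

The first element of pre-order is the root; it splits in-order into left and right subtrees.
Root U: left subtree has 0 nodes { }, right has 8 {R, B, H, Q, F, A, L, Y}.
  Root H: left subtree has 2 nodes {R, B}, right has 5 {Q, F, A, L, Y}.
    Root R: left subtree has 0 nodes { }, right has 1 {B}.
    Root Q: left subtree has 0 nodes { }, right has 4 {F, A, L, Y}.
      Root L: left subtree has 2 nodes {F, A}, right has 1 {Y}.
        Root A: left subtree has 1 node {F}, right has 0 { }.

B, R, F, A, Y, L, Q, H, U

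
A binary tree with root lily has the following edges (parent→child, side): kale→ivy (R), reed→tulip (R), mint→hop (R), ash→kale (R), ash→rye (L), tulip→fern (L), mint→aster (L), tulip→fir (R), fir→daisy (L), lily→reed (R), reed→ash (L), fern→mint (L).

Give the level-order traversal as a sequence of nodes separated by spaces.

Level-order visits nodes level by level from the root, left to right within each level.
Level 0: lily
Level 1: reed
Level 2: ash, tulip
Level 3: rye, kale, fern, fir
Level 4: ivy, mint, daisy
Level 5: aster, hop

lily reed ash tulip rye kale fern fir ivy mint daisy aster hop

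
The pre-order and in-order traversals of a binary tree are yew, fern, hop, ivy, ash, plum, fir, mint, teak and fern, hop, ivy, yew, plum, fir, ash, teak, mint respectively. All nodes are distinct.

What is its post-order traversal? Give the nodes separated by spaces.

The first element of pre-order is the root; it splits in-order into left and right subtrees.
Root yew: left subtree has 3 nodes {fern, hop, ivy}, right has 5 {plum, fir, ash, teak, mint}.
  Root fern: left subtree has 0 nodes { }, right has 2 {hop, ivy}.
    Root hop: left subtree has 0 nodes { }, right has 1 {ivy}.
  Root ash: left subtree has 2 nodes {plum, fir}, right has 2 {teak, mint}.
    Root plum: left subtree has 0 nodes { }, right has 1 {fir}.
    Root mint: left subtree has 1 node {teak}, right has 0 { }.

ivy hop fern fir plum teak mint ash yew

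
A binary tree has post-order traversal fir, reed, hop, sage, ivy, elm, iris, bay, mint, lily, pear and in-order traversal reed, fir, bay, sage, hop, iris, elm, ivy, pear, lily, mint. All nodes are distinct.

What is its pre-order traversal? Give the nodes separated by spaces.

pear bay reed fir iris sage hop elm ivy lily mint

The last element of post-order is the root; it splits in-order into left and right subtrees.
Root pear: left subtree has 8 nodes {reed, fir, bay, sage, hop, iris, elm, ivy}, right has 2 {lily, mint}.
  Root bay: left subtree has 2 nodes {reed, fir}, right has 5 {sage, hop, iris, elm, ivy}.
    Root reed: left subtree has 0 nodes { }, right has 1 {fir}.
    Root iris: left subtree has 2 nodes {sage, hop}, right has 2 {elm, ivy}.
      Root sage: left subtree has 0 nodes { }, right has 1 {hop}.
      Root elm: left subtree has 0 nodes { }, right has 1 {ivy}.
  Root lily: left subtree has 0 nodes { }, right has 1 {mint}.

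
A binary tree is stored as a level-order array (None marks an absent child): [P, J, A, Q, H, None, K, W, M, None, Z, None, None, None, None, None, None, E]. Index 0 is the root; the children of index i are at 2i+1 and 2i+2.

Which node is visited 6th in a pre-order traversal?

E

Pre-order visits the node, then its left subtree, then its right subtree.
Visit P.
At P: go left to J.
  Visit J.
  At J: go left to Q.
    Visit Q.
    At Q: go left to W.
      W is a leaf — visit W.
    At Q: go right to M.
      Visit M.
      At M: go left to E.
        E is a leaf — visit E.
      At M: no right child.
  At J: go right to H.
    Visit H.
    At H: no left child.
    At H: go right to Z.
      Z is a leaf — visit Z.
At P: go right to A.
  Visit A.
  At A: no left child.
  At A: go right to K.
    K is a leaf — visit K.
Full pre-order sequence: P, J, Q, W, M, E, H, Z, A, K.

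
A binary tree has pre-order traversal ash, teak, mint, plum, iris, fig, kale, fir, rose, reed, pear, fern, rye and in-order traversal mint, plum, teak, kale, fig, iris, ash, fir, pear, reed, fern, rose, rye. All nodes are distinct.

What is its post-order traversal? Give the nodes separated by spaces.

The first element of pre-order is the root; it splits in-order into left and right subtrees.
Root ash: left subtree has 6 nodes {mint, plum, teak, kale, fig, iris}, right has 6 {fir, pear, reed, fern, rose, rye}.
  Root teak: left subtree has 2 nodes {mint, plum}, right has 3 {kale, fig, iris}.
    Root mint: left subtree has 0 nodes { }, right has 1 {plum}.
    Root iris: left subtree has 2 nodes {kale, fig}, right has 0 { }.
      Root fig: left subtree has 1 node {kale}, right has 0 { }.
  Root fir: left subtree has 0 nodes { }, right has 5 {pear, reed, fern, rose, rye}.
    Root rose: left subtree has 3 nodes {pear, reed, fern}, right has 1 {rye}.
      Root reed: left subtree has 1 node {pear}, right has 1 {fern}.

plum mint kale fig iris teak pear fern reed rye rose fir ash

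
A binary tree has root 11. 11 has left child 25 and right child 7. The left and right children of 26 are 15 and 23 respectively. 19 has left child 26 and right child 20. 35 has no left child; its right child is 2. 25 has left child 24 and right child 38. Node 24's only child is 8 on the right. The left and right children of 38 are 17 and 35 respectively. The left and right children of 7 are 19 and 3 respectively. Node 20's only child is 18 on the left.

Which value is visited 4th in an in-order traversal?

In-order visits the left subtree, then the node, then the right subtree.
At 11: go left to 25.
  At 25: go left to 24.
    At 24: no left child.
    Visit 24.
    At 24: go right to 8.
      8 is a leaf — visit 8.
  Visit 25.
  At 25: go right to 38.
    At 38: go left to 17.
      17 is a leaf — visit 17.
    Visit 38.
    At 38: go right to 35.
      At 35: no left child.
      Visit 35.
      At 35: go right to 2.
        2 is a leaf — visit 2.
Visit 11.
At 11: go right to 7.
  At 7: go left to 19.
    At 19: go left to 26.
      At 26: go left to 15.
        15 is a leaf — visit 15.
      Visit 26.
      At 26: go right to 23.
        23 is a leaf — visit 23.
    Visit 19.
    At 19: go right to 20.
      At 20: go left to 18.
        18 is a leaf — visit 18.
      Visit 20.
      At 20: no right child.
  Visit 7.
  At 7: go right to 3.
    3 is a leaf — visit 3.
Full in-order sequence: 24, 8, 25, 17, 38, 35, 2, 11, 15, 26, 23, 19, 18, 20, 7, 3.

17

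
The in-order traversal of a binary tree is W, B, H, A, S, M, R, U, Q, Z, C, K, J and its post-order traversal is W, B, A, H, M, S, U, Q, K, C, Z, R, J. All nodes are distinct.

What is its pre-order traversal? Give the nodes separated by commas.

J, R, S, H, B, W, A, M, Z, Q, U, C, K

The last element of post-order is the root; it splits in-order into left and right subtrees.
Root J: left subtree has 12 nodes {W, B, H, A, S, M, R, U, Q, Z, C, K}, right has 0 { }.
  Root R: left subtree has 6 nodes {W, B, H, A, S, M}, right has 5 {U, Q, Z, C, K}.
    Root S: left subtree has 4 nodes {W, B, H, A}, right has 1 {M}.
      Root H: left subtree has 2 nodes {W, B}, right has 1 {A}.
        Root B: left subtree has 1 node {W}, right has 0 { }.
    Root Z: left subtree has 2 nodes {U, Q}, right has 2 {C, K}.
      Root Q: left subtree has 1 node {U}, right has 0 { }.
      Root C: left subtree has 0 nodes { }, right has 1 {K}.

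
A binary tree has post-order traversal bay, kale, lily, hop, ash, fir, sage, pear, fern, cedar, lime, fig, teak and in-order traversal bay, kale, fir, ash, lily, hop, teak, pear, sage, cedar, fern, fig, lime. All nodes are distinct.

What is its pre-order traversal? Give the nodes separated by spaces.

The last element of post-order is the root; it splits in-order into left and right subtrees.
Root teak: left subtree has 6 nodes {bay, kale, fir, ash, lily, hop}, right has 6 {pear, sage, cedar, fern, fig, lime}.
  Root fir: left subtree has 2 nodes {bay, kale}, right has 3 {ash, lily, hop}.
    Root kale: left subtree has 1 node {bay}, right has 0 { }.
    Root ash: left subtree has 0 nodes { }, right has 2 {lily, hop}.
      Root hop: left subtree has 1 node {lily}, right has 0 { }.
  Root fig: left subtree has 4 nodes {pear, sage, cedar, fern}, right has 1 {lime}.
    Root cedar: left subtree has 2 nodes {pear, sage}, right has 1 {fern}.
      Root pear: left subtree has 0 nodes { }, right has 1 {sage}.

teak fir kale bay ash hop lily fig cedar pear sage fern lime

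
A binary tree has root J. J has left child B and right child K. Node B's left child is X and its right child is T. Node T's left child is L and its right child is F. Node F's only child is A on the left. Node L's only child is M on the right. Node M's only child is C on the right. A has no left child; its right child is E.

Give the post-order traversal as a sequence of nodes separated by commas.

Post-order visits the left subtree, then the right subtree, then the node.
At J: go left to B.
  At B: go left to X.
    X is a leaf — visit X.
  At B: go right to T.
    At T: go left to L.
      At L: no left child.
      At L: go right to M.
        At M: no left child.
        At M: go right to C.
          C is a leaf — visit C.
        Visit M.
      Visit L.
    At T: go right to F.
      At F: go left to A.
        At A: no left child.
        At A: go right to E.
          E is a leaf — visit E.
        Visit A.
      At F: no right child.
      Visit F.
    Visit T.
  Visit B.
At J: go right to K.
  K is a leaf — visit K.
Visit J.

X, C, M, L, E, A, F, T, B, K, J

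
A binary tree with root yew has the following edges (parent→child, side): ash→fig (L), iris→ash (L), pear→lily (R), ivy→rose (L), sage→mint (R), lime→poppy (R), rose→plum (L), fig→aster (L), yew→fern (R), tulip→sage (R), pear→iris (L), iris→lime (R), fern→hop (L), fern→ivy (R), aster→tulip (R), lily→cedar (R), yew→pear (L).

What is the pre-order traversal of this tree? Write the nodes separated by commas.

yew, pear, iris, ash, fig, aster, tulip, sage, mint, lime, poppy, lily, cedar, fern, hop, ivy, rose, plum

Pre-order visits the node, then its left subtree, then its right subtree.
Visit yew.
At yew: go left to pear.
  Visit pear.
  At pear: go left to iris.
    Visit iris.
    At iris: go left to ash.
      Visit ash.
      At ash: go left to fig.
        Visit fig.
        At fig: go left to aster.
          Visit aster.
          At aster: no left child.
          At aster: go right to tulip.
            Visit tulip.
            At tulip: no left child.
            At tulip: go right to sage.
              Visit sage.
              At sage: no left child.
              At sage: go right to mint.
                mint is a leaf — visit mint.
        At fig: no right child.
      At ash: no right child.
    At iris: go right to lime.
      Visit lime.
      At lime: no left child.
      At lime: go right to poppy.
        poppy is a leaf — visit poppy.
  At pear: go right to lily.
    Visit lily.
    At lily: no left child.
    At lily: go right to cedar.
      cedar is a leaf — visit cedar.
At yew: go right to fern.
  Visit fern.
  At fern: go left to hop.
    hop is a leaf — visit hop.
  At fern: go right to ivy.
    Visit ivy.
    At ivy: go left to rose.
      Visit rose.
      At rose: go left to plum.
        plum is a leaf — visit plum.
      At rose: no right child.
    At ivy: no right child.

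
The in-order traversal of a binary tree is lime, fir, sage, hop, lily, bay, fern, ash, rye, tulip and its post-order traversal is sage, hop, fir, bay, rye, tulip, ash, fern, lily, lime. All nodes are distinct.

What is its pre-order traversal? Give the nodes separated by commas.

The last element of post-order is the root; it splits in-order into left and right subtrees.
Root lime: left subtree has 0 nodes { }, right has 9 {fir, sage, hop, lily, bay, fern, ash, rye, tulip}.
  Root lily: left subtree has 3 nodes {fir, sage, hop}, right has 5 {bay, fern, ash, rye, tulip}.
    Root fir: left subtree has 0 nodes { }, right has 2 {sage, hop}.
      Root hop: left subtree has 1 node {sage}, right has 0 { }.
    Root fern: left subtree has 1 node {bay}, right has 3 {ash, rye, tulip}.
      Root ash: left subtree has 0 nodes { }, right has 2 {rye, tulip}.
        Root tulip: left subtree has 1 node {rye}, right has 0 { }.

lime, lily, fir, hop, sage, fern, bay, ash, tulip, rye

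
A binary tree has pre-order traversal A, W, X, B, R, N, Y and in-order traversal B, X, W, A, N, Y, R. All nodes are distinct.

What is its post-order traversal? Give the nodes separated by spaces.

B X W Y N R A

The first element of pre-order is the root; it splits in-order into left and right subtrees.
Root A: left subtree has 3 nodes {B, X, W}, right has 3 {N, Y, R}.
  Root W: left subtree has 2 nodes {B, X}, right has 0 { }.
    Root X: left subtree has 1 node {B}, right has 0 { }.
  Root R: left subtree has 2 nodes {N, Y}, right has 0 { }.
    Root N: left subtree has 0 nodes { }, right has 1 {Y}.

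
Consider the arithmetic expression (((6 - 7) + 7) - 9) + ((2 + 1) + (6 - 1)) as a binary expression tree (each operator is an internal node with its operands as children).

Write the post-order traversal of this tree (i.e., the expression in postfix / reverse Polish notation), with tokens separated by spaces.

6 7 - 7 + 9 - 2 1 + 6 1 - + +

Post-order on an expression tree gives postfix notation: for each operator, emit left operand, right operand, then the operator.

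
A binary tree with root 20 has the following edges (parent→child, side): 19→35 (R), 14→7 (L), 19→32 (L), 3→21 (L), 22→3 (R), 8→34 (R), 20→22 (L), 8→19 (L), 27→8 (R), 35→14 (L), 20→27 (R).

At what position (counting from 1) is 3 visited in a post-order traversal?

Post-order visits the left subtree, then the right subtree, then the node.
At 20: go left to 22.
  At 22: no left child.
  At 22: go right to 3.
    At 3: go left to 21.
      21 is a leaf — visit 21.
    At 3: no right child.
    Visit 3.
  Visit 22.
At 20: go right to 27.
  At 27: no left child.
  At 27: go right to 8.
    At 8: go left to 19.
      At 19: go left to 32.
        32 is a leaf — visit 32.
      At 19: go right to 35.
        At 35: go left to 14.
          At 14: go left to 7.
            7 is a leaf — visit 7.
          At 14: no right child.
          Visit 14.
        At 35: no right child.
        Visit 35.
      Visit 19.
    At 8: go right to 34.
      34 is a leaf — visit 34.
    Visit 8.
  Visit 27.
Visit 20.
Full post-order sequence: 21, 3, 22, 32, 7, 14, 35, 19, 34, 8, 27, 20.

2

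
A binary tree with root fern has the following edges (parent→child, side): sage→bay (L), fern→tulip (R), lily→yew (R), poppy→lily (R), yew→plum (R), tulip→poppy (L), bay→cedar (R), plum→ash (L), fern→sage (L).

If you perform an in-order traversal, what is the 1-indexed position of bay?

1

In-order visits the left subtree, then the node, then the right subtree.
At fern: go left to sage.
  At sage: go left to bay.
    At bay: no left child.
    Visit bay.
    At bay: go right to cedar.
      cedar is a leaf — visit cedar.
  Visit sage.
  At sage: no right child.
Visit fern.
At fern: go right to tulip.
  At tulip: go left to poppy.
    At poppy: no left child.
    Visit poppy.
    At poppy: go right to lily.
      At lily: no left child.
      Visit lily.
      At lily: go right to yew.
        At yew: no left child.
        Visit yew.
        At yew: go right to plum.
          At plum: go left to ash.
            ash is a leaf — visit ash.
          Visit plum.
          At plum: no right child.
  Visit tulip.
  At tulip: no right child.
Full in-order sequence: bay, cedar, sage, fern, poppy, lily, yew, ash, plum, tulip.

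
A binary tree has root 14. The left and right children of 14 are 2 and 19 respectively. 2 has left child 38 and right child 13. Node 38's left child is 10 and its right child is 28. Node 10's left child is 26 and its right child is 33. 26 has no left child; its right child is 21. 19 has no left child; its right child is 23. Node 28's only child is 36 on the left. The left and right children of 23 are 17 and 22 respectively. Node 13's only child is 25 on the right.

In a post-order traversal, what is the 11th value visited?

Post-order visits the left subtree, then the right subtree, then the node.
At 14: go left to 2.
  At 2: go left to 38.
    At 38: go left to 10.
      At 10: go left to 26.
        At 26: no left child.
        At 26: go right to 21.
          21 is a leaf — visit 21.
        Visit 26.
      At 10: go right to 33.
        33 is a leaf — visit 33.
      Visit 10.
    At 38: go right to 28.
      At 28: go left to 36.
        36 is a leaf — visit 36.
      At 28: no right child.
      Visit 28.
    Visit 38.
  At 2: go right to 13.
    At 13: no left child.
    At 13: go right to 25.
      25 is a leaf — visit 25.
    Visit 13.
  Visit 2.
At 14: go right to 19.
  At 19: no left child.
  At 19: go right to 23.
    At 23: go left to 17.
      17 is a leaf — visit 17.
    At 23: go right to 22.
      22 is a leaf — visit 22.
    Visit 23.
  Visit 19.
Visit 14.
Full post-order sequence: 21, 26, 33, 10, 36, 28, 38, 25, 13, 2, 17, 22, 23, 19, 14.

17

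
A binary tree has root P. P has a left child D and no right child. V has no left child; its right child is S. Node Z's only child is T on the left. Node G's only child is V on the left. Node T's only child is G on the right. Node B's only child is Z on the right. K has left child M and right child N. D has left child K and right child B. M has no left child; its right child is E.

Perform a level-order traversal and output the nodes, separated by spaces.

Level-order visits nodes level by level from the root, left to right within each level.
Level 0: P
Level 1: D
Level 2: K, B
Level 3: M, N, Z
Level 4: E, T
Level 5: G
Level 6: V
Level 7: S

P D K B M N Z E T G V S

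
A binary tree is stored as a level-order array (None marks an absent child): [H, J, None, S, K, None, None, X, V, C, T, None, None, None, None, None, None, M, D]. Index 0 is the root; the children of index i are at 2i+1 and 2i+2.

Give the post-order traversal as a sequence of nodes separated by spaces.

Post-order visits the left subtree, then the right subtree, then the node.
At H: go left to J.
  At J: go left to S.
    At S: go left to X.
      X is a leaf — visit X.
    At S: go right to V.
      At V: go left to M.
        M is a leaf — visit M.
      At V: go right to D.
        D is a leaf — visit D.
      Visit V.
    Visit S.
  At J: go right to K.
    At K: go left to C.
      C is a leaf — visit C.
    At K: go right to T.
      T is a leaf — visit T.
    Visit K.
  Visit J.
At H: no right child.
Visit H.

X M D V S C T K J H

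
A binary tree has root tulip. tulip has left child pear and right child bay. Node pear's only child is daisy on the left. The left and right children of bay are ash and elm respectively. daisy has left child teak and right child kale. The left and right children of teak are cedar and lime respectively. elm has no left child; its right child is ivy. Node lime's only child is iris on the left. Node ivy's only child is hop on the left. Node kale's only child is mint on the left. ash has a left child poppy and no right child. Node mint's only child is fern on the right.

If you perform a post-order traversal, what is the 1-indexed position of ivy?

13

Post-order visits the left subtree, then the right subtree, then the node.
At tulip: go left to pear.
  At pear: go left to daisy.
    At daisy: go left to teak.
      At teak: go left to cedar.
        cedar is a leaf — visit cedar.
      At teak: go right to lime.
        At lime: go left to iris.
          iris is a leaf — visit iris.
        At lime: no right child.
        Visit lime.
      Visit teak.
    At daisy: go right to kale.
      At kale: go left to mint.
        At mint: no left child.
        At mint: go right to fern.
          fern is a leaf — visit fern.
        Visit mint.
      At kale: no right child.
      Visit kale.
    Visit daisy.
  At pear: no right child.
  Visit pear.
At tulip: go right to bay.
  At bay: go left to ash.
    At ash: go left to poppy.
      poppy is a leaf — visit poppy.
    At ash: no right child.
    Visit ash.
  At bay: go right to elm.
    At elm: no left child.
    At elm: go right to ivy.
      At ivy: go left to hop.
        hop is a leaf — visit hop.
      At ivy: no right child.
      Visit ivy.
    Visit elm.
  Visit bay.
Visit tulip.
Full post-order sequence: cedar, iris, lime, teak, fern, mint, kale, daisy, pear, poppy, ash, hop, ivy, elm, bay, tulip.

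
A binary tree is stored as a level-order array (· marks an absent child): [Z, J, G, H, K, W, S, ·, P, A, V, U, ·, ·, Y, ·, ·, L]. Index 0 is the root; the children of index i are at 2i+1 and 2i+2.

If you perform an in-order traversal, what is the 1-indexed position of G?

In-order visits the left subtree, then the node, then the right subtree.
At Z: go left to J.
  At J: go left to H.
    At H: no left child.
    Visit H.
    At H: go right to P.
      At P: go left to L.
        L is a leaf — visit L.
      Visit P.
      At P: no right child.
  Visit J.
  At J: go right to K.
    At K: go left to A.
      A is a leaf — visit A.
    Visit K.
    At K: go right to V.
      V is a leaf — visit V.
Visit Z.
At Z: go right to G.
  At G: go left to W.
    At W: go left to U.
      U is a leaf — visit U.
    Visit W.
    At W: no right child.
  Visit G.
  At G: go right to S.
    At S: no left child.
    Visit S.
    At S: go right to Y.
      Y is a leaf — visit Y.
Full in-order sequence: H, L, P, J, A, K, V, Z, U, W, G, S, Y.

11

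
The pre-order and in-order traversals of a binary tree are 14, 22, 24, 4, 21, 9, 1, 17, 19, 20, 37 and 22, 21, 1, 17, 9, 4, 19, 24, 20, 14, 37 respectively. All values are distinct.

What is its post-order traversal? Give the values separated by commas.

The first element of pre-order is the root; it splits in-order into left and right subtrees.
Root 14: left subtree has 9 nodes {22, 21, 1, 17, 9, 4, 19, 24, 20}, right has 1 {37}.
  Root 22: left subtree has 0 nodes { }, right has 8 {21, 1, 17, 9, 4, 19, 24, 20}.
    Root 24: left subtree has 6 nodes {21, 1, 17, 9, 4, 19}, right has 1 {20}.
      Root 4: left subtree has 4 nodes {21, 1, 17, 9}, right has 1 {19}.
        Root 21: left subtree has 0 nodes { }, right has 3 {1, 17, 9}.
          Root 9: left subtree has 2 nodes {1, 17}, right has 0 { }.
            Root 1: left subtree has 0 nodes { }, right has 1 {17}.

17, 1, 9, 21, 19, 4, 20, 24, 22, 37, 14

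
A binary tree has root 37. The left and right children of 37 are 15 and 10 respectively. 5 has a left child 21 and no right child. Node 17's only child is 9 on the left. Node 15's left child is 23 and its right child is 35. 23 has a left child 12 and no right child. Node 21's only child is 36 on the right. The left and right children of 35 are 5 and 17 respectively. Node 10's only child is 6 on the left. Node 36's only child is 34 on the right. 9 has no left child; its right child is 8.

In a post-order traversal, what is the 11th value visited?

Post-order visits the left subtree, then the right subtree, then the node.
At 37: go left to 15.
  At 15: go left to 23.
    At 23: go left to 12.
      12 is a leaf — visit 12.
    At 23: no right child.
    Visit 23.
  At 15: go right to 35.
    At 35: go left to 5.
      At 5: go left to 21.
        At 21: no left child.
        At 21: go right to 36.
          At 36: no left child.
          At 36: go right to 34.
            34 is a leaf — visit 34.
          Visit 36.
        Visit 21.
      At 5: no right child.
      Visit 5.
    At 35: go right to 17.
      At 17: go left to 9.
        At 9: no left child.
        At 9: go right to 8.
          8 is a leaf — visit 8.
        Visit 9.
      At 17: no right child.
      Visit 17.
    Visit 35.
  Visit 15.
At 37: go right to 10.
  At 10: go left to 6.
    6 is a leaf — visit 6.
  At 10: no right child.
  Visit 10.
Visit 37.
Full post-order sequence: 12, 23, 34, 36, 21, 5, 8, 9, 17, 35, 15, 6, 10, 37.

15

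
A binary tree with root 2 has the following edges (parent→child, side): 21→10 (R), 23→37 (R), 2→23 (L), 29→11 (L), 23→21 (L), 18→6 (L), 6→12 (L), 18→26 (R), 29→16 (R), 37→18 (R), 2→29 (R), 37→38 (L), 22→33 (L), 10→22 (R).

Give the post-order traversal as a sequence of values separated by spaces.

Post-order visits the left subtree, then the right subtree, then the node.
At 2: go left to 23.
  At 23: go left to 21.
    At 21: no left child.
    At 21: go right to 10.
      At 10: no left child.
      At 10: go right to 22.
        At 22: go left to 33.
          33 is a leaf — visit 33.
        At 22: no right child.
        Visit 22.
      Visit 10.
    Visit 21.
  At 23: go right to 37.
    At 37: go left to 38.
      38 is a leaf — visit 38.
    At 37: go right to 18.
      At 18: go left to 6.
        At 6: go left to 12.
          12 is a leaf — visit 12.
        At 6: no right child.
        Visit 6.
      At 18: go right to 26.
        26 is a leaf — visit 26.
      Visit 18.
    Visit 37.
  Visit 23.
At 2: go right to 29.
  At 29: go left to 11.
    11 is a leaf — visit 11.
  At 29: go right to 16.
    16 is a leaf — visit 16.
  Visit 29.
Visit 2.

33 22 10 21 38 12 6 26 18 37 23 11 16 29 2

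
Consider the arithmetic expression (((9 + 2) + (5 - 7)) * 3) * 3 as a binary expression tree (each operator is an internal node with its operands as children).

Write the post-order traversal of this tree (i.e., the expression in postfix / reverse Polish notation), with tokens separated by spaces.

9 2 + 5 7 - + 3 * 3 *

Post-order on an expression tree gives postfix notation: for each operator, emit left operand, right operand, then the operator.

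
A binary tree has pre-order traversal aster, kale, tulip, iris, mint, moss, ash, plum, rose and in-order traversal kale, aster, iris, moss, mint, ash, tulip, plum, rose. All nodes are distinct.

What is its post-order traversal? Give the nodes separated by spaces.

kale moss ash mint iris rose plum tulip aster

The first element of pre-order is the root; it splits in-order into left and right subtrees.
Root aster: left subtree has 1 node {kale}, right has 7 {iris, moss, mint, ash, tulip, plum, rose}.
  Root tulip: left subtree has 4 nodes {iris, moss, mint, ash}, right has 2 {plum, rose}.
    Root iris: left subtree has 0 nodes { }, right has 3 {moss, mint, ash}.
      Root mint: left subtree has 1 node {moss}, right has 1 {ash}.
    Root plum: left subtree has 0 nodes { }, right has 1 {rose}.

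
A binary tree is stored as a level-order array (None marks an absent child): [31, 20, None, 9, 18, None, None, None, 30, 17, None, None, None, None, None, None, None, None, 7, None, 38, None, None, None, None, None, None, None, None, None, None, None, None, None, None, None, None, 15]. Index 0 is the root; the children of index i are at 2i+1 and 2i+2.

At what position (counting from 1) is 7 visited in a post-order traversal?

Post-order visits the left subtree, then the right subtree, then the node.
At 31: go left to 20.
  At 20: go left to 9.
    At 9: no left child.
    At 9: go right to 30.
      At 30: no left child.
      At 30: go right to 7.
        At 7: go left to 15.
          15 is a leaf — visit 15.
        At 7: no right child.
        Visit 7.
      Visit 30.
    Visit 9.
  At 20: go right to 18.
    At 18: go left to 17.
      At 17: no left child.
      At 17: go right to 38.
        38 is a leaf — visit 38.
      Visit 17.
    At 18: no right child.
    Visit 18.
  Visit 20.
At 31: no right child.
Visit 31.
Full post-order sequence: 15, 7, 30, 9, 38, 17, 18, 20, 31.

2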